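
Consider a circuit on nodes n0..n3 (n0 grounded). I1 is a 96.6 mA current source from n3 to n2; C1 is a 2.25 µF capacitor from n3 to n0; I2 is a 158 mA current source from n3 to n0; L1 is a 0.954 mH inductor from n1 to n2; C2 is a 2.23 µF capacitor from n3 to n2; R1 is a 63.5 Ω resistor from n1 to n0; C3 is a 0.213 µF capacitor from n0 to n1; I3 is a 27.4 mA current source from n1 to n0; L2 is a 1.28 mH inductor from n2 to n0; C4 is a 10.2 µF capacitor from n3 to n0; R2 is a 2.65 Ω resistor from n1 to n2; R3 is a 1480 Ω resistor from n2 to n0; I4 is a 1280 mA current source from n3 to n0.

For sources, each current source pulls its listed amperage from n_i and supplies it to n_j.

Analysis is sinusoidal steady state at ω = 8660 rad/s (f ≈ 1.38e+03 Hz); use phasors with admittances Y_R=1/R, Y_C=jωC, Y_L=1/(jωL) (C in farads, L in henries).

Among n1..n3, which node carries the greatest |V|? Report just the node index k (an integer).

Element admittances at ω=8660 rad/s:
  I1: injects 0.0966 A into n2 (from n3)
  Y(C1) = 0.000+0.01948j S between n3,n0
  I2: injects 0.158 A into n0 (from n3)
  Y(L1) = 0.000-0.1210j S between n1,n2
  Y(C2) = 0.000+0.01931j S between n3,n2
  Y(R1) = 0.01575+0.000j S between n1,n0
  Y(C3) = 0.000+0.001845j S between n0,n1
  I3: injects 0.0274 A into n0 (from n1)
  Y(L2) = 0.000-0.09021j S between n2,n0
  Y(C4) = 0.000+0.08833j S between n3,n0
  Y(R2) = 0.3774+0.000j S between n1,n2
  Y(R3) = 0.0006757+0.000j S between n2,n0
  I4: injects 1.28 A into n0 (from n3)
Assemble and solve the 3×3 MNA system:
  V(n1)=-0.5583-2.085j  V(n2)=-0.4782-2.149j  V(n3)=-0.07265+11.74j

3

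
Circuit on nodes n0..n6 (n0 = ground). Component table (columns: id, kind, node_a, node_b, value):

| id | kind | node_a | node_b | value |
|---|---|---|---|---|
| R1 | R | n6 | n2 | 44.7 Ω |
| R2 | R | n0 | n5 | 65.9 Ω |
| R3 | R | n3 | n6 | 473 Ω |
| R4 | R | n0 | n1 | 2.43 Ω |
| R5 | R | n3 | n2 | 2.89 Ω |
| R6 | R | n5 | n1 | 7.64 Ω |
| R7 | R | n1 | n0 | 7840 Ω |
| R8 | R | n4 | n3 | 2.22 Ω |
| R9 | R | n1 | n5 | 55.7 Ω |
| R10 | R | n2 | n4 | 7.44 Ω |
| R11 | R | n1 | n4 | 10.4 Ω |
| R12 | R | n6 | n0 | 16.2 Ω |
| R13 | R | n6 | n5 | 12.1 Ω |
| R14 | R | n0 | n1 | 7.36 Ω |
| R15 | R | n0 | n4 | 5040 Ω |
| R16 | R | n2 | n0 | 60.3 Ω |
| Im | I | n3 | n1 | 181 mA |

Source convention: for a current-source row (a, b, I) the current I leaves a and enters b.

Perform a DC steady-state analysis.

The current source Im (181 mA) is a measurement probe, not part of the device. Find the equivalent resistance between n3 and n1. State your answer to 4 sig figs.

R_eq = 8.888 Ω

Apply KCL at each of the 6 non-ground nodes and solve the resulting linear system.
Node n1: branches {R4, R6, R7, R9, R11, R14, Im} → V_1 = 0.06713
Node n2: branches {R1, R5, R10, R16} → V_2 = -1.368
Node n3: branches {R3, R5, R8, Im} → V_3 = -1.542
Node n4: branches {R8, R10, R11, R15} → V_4 = -1.280
Node n5: branches {R2, R6, R9, R13} → V_5 = -0.03189
Node n6: branches {R1, R3, R12, R13} → V_6 = -0.2161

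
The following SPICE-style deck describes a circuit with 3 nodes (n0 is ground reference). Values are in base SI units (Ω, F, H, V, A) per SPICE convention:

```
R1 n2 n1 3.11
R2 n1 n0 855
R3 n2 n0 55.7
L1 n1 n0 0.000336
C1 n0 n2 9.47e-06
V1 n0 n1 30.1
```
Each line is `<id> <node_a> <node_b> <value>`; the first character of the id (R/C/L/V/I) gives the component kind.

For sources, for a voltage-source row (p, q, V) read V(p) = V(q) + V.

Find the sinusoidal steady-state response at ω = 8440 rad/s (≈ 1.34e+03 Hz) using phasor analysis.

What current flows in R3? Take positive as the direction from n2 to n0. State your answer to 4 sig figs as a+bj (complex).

-0.4849+0.1142j A

MNA unknowns: 2 node voltages V₁..V_2 plus 1 source current (V1)
R1: Y=0.3215+0.000j on G[2,1]
R2: Y=0.001170+0.000j on G[1,0]
R3: Y=0.01795+0.000j on G[2,0]
L1: Y=0.000-0.3526j on G[1,0]
C1: Y=0.000+0.07993j on G[0,2]
V1: row V0−V1=30.1, i_V1 at 0,1
solve → V1=-30.10+0.000j, V2=-27.01+6.359j
aux → i_V1=-1.028+8.569j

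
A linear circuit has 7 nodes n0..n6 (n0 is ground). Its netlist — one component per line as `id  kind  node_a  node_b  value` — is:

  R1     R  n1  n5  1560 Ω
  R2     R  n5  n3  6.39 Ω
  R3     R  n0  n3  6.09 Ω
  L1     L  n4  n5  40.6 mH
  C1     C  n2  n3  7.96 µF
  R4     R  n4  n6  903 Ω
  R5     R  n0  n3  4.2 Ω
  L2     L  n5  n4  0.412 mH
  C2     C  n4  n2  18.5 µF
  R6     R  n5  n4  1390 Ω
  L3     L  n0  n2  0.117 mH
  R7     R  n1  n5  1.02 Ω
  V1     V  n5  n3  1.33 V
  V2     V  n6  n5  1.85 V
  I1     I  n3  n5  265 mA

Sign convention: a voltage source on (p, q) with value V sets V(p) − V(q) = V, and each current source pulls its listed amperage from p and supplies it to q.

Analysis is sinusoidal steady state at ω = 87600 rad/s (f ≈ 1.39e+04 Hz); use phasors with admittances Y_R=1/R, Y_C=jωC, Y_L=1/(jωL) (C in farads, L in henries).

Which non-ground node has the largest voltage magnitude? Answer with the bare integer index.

6

Element admittances at ω=87600 rad/s:
  Y(R1) = 0.0006410+0.000j S between n1,n5
  Y(R2) = 0.1565+0.000j S between n5,n3
  Y(R3) = 0.1642+0.000j S between n0,n3
  Y(L1) = 0.000-0.0002812j S between n4,n5
  Y(C1) = 0.000+0.6973j S between n2,n3
  Y(R4) = 0.001107+0.000j S between n4,n6
  Y(R5) = 0.2381+0.000j S between n0,n3
  Y(L2) = 0.000-0.02771j S between n5,n4
  Y(C2) = 0.000+1.621j S between n4,n2
  Y(R6) = 0.0007194+0.000j S between n5,n4
  Y(L3) = 0.000-0.09757j S between n0,n2
  Y(R7) = 0.9804+0.000j S between n1,n5
  V1: constraint V(n5)−V(n3) = 1.33
  V2: constraint V(n6)−V(n5) = 1.85
  I1: injects 0.265 A into n5 (from n3)
Assemble and solve the 8×8 MNA system:
  V(n1)=1.336-0.01434j  V(n2)=-0.05915-0.02506j  V(n3)=0.006079-0.01434j  V(n4)=-0.08365-0.02817j  V(n5)=1.336-0.01434j  V(n6)=3.186-0.01434j
  i(V1)=0.05183+0.03971j  i(V2)=-0.003621-1.531e-05j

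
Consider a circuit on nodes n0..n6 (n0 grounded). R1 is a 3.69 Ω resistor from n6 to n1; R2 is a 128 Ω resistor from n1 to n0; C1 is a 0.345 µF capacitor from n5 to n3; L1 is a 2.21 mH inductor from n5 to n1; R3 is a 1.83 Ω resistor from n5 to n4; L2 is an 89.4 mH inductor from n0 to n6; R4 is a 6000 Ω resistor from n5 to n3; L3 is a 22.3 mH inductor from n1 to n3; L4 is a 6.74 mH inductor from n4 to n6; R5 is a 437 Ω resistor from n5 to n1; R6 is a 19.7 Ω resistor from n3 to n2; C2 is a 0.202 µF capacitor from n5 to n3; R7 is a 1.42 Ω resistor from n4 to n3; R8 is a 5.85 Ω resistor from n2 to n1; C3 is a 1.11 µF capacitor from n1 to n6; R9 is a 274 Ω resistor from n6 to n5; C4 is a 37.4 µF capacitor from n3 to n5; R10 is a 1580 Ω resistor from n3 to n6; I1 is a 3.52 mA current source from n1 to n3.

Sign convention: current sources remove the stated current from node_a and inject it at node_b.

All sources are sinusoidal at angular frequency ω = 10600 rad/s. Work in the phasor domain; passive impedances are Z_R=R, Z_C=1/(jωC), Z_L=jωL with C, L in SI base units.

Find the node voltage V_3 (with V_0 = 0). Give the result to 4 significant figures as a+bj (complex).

0.02720+0.03421j V

Element admittances at ω=10600 rad/s:
  Y(R1) = 0.2710+0.000j S between n6,n1
  Y(R2) = 0.007812+0.000j S between n1,n0
  Y(C1) = 0.000+0.003657j S between n5,n3
  Y(L1) = 0.000-0.04269j S between n5,n1
  Y(R3) = 0.5464+0.000j S between n5,n4
  Y(L2) = 0.000-0.001055j S between n0,n6
  Y(R4) = 0.0001667+0.000j S between n5,n3
  Y(L3) = 0.000-0.004230j S between n1,n3
  Y(L4) = 0.000-0.01400j S between n4,n6
  Y(R5) = 0.002288+0.000j S between n5,n1
  Y(R6) = 0.05076+0.000j S between n3,n2
  Y(C2) = 0.000+0.002141j S between n5,n3
  Y(R7) = 0.7042+0.000j S between n4,n3
  Y(R8) = 0.1709+0.000j S between n2,n1
  Y(C3) = 0.000+0.01177j S between n1,n6
  Y(R9) = 0.003650+0.000j S between n6,n5
  Y(C4) = 0.000+0.3964j S between n3,n5
  Y(R10) = 0.0006329+0.000j S between n3,n6
  I1: injects 0.00352 A into n3 (from n1)
Assemble and solve the 6×6 MNA system:
  V(n1)=5.636e-05+0.0003121j  V(n2)=0.006272+0.008073j  V(n3)=0.02720+0.03421j  V(n4)=0.02645+0.03640j  V(n5)=0.02643+0.03861j  V(n6)=0.002311-0.0004173j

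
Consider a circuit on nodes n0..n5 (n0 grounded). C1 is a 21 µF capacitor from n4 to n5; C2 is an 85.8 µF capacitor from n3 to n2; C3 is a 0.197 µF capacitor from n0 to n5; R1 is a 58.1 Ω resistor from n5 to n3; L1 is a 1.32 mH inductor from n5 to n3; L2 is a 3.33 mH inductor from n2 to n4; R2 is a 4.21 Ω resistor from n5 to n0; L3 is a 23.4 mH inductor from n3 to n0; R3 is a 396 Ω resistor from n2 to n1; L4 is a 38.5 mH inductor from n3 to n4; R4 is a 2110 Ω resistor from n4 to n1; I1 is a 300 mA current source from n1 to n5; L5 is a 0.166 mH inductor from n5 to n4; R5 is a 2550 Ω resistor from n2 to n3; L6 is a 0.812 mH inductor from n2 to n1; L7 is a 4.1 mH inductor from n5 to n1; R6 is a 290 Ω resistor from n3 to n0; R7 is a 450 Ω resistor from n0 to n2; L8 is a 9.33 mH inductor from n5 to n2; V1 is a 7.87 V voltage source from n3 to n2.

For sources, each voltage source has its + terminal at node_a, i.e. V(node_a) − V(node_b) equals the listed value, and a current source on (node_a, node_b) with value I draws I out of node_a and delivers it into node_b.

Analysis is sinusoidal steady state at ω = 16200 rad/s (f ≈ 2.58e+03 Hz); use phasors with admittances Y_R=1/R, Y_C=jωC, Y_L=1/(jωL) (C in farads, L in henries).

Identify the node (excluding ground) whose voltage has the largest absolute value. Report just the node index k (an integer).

Apply KCL at each of the 5 non-ground nodes and solve the resulting linear system.
Node n1: branches {R3, R4, I1, L6, L7} → V_1 = -4.936-6.073j
Node n2: branches {C2, L2, R3, R5, L6, R7, L8, V1} → V_2 = -5.805-3.339j
Node n3: branches {C2, R1, L1, L3, L4, R5, R6, V1} → V_3 = 2.065-3.339j
Node n4: branches {C1, L2, L4, R4, L5} → V_4 = -1.931-1.264j
Node n5: branches {C1, C3, R1, L1, R2, I1, L5, L7, L8} → V_5 = 0.06279+0.1018j
Source currents: i(V1)=0.1284-10.76j

1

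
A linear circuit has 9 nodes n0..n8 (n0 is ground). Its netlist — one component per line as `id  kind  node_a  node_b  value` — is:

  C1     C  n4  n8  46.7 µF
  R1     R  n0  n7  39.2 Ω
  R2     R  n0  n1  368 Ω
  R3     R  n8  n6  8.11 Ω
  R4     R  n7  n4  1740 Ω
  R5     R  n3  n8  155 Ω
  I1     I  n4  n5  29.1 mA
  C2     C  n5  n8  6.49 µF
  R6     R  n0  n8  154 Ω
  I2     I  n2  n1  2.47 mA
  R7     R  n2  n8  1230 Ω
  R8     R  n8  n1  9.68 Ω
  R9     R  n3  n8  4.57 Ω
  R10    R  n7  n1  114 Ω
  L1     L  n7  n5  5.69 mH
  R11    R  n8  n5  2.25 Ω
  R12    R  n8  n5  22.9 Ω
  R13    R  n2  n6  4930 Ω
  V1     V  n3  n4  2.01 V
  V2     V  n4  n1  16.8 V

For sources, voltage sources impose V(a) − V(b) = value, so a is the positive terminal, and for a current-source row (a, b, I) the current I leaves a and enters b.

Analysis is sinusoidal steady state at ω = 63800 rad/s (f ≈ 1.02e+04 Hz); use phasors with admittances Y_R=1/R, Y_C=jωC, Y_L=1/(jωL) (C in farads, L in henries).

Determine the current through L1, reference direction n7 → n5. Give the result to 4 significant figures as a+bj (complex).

Apply KCL at each of the 8 non-ground nodes and solve the resulting linear system.
Node n1: branches {R2, I2, R8, R10, V2} → V_1 = -7.494+1.189j
Node n2: branches {I2, R7, R13} → V_2 = 6.832+1.628j
Node n3: branches {R5, R9, V1} → V_3 = 11.32+1.189j
Node n4: branches {C1, R4, I1, V1, V2} → V_4 = 9.306+1.189j
Node n5: branches {I1, C2, L1, R11, R12} → V_5 = 9.322+1.641j
Node n6: branches {R3, R13} → V_6 = 9.260+1.628j
Node n7: branches {R1, R4, R10, L1} → V_7 = -1.560-0.5411j
Node n8: branches {C1, R3, R5, C2, R6, R7, R8, R9, R11, R12} → V_8 = 9.264+1.628j
Source currents: i(V1)=-0.4622+0.09893j, i(V2)=-1.806-0.02696j

-0.006010+0.02998j A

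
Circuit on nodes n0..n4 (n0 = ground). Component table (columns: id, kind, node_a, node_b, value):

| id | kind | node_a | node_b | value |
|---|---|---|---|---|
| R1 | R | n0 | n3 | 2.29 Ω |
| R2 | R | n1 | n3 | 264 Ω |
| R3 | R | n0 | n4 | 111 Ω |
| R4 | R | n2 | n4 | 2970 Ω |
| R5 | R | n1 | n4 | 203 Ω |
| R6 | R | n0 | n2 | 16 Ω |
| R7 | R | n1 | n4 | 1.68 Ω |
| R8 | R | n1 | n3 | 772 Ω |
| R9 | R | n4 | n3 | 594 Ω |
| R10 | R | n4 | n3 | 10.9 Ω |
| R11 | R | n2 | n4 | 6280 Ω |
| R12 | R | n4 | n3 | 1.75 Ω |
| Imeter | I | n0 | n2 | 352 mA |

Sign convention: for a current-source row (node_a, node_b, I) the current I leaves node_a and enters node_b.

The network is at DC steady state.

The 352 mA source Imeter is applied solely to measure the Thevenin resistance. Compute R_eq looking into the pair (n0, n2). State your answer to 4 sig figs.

Element admittances at DC:
  Y(R1) = 0.4367 S between n0,n3
  Y(R2) = 0.003788 S between n1,n3
  Y(R3) = 0.009009 S between n0,n4
  Y(R4) = 0.0003367 S between n2,n4
  Y(R5) = 0.004926 S between n1,n4
  Y(R6) = 0.06250 S between n0,n2
  Y(R7) = 0.5952 S between n1,n4
  Y(R8) = 0.001295 S between n1,n3
  Y(R9) = 0.001684 S between n4,n3
  Y(R10) = 0.09174 S between n4,n3
  Y(R11) = 0.0001592 S between n2,n4
  Y(R12) = 0.5714 S between n4,n3
  Imeter: injects 0.352 A into n2 (from n0)
Assemble and solve the 4×4 MNA system:
  V(n1)=0.01009  V(n2)=5.588  V(n3)=0.006126  V(n4)=0.01012

R_eq = 15.87 Ω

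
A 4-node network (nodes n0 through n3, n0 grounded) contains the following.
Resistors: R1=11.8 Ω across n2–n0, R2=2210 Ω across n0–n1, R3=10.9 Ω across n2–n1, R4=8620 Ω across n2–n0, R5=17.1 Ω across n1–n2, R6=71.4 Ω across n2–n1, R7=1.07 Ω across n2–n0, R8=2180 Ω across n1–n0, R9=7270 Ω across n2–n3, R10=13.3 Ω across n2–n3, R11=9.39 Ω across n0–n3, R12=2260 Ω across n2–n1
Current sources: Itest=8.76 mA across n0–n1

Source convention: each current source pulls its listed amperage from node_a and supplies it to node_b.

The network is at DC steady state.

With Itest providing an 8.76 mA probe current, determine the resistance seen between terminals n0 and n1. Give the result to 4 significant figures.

Element admittances at DC:
  Y(R1) = 0.08475 S between n2,n0
  Y(R2) = 0.0004525 S between n0,n1
  Y(R3) = 0.09174 S between n2,n1
  Y(R4) = 0.0001160 S between n2,n0
  Y(R5) = 0.05848 S between n1,n2
  Y(R6) = 0.01401 S between n2,n1
  Y(R7) = 0.9346 S between n2,n0
  Y(R8) = 0.0004587 S between n1,n0
  Y(R9) = 0.0001376 S between n2,n3
  Y(R10) = 0.07519 S between n2,n3
  Y(R11) = 0.1065 S between n0,n3
  Y(R12) = 0.0004425 S between n2,n1
  Itest: injects 0.00876 A into n1 (from n0)
Assemble and solve the 3×3 MNA system:
  V(n1)=0.06104  V(n2)=0.008184  V(n3)=0.003391

R_eq = 6.968 Ω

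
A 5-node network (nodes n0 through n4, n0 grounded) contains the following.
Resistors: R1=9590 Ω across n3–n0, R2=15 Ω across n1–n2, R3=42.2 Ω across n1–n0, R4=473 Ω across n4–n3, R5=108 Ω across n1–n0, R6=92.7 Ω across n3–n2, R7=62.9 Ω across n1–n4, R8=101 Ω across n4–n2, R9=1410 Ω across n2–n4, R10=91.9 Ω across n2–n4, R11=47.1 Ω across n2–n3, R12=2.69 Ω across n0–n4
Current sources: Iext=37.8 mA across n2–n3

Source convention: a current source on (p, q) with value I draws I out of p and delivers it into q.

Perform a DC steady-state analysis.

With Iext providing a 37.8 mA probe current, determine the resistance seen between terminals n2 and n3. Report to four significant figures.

MNA unknowns: 4 node voltages V₁..V_4
R1: Y=0.0001043 on G[3,0]
R2: Y=0.06667 on G[1,2]
R3: Y=0.02370 on G[1,0]
R4: Y=0.002114 on G[4,3]
R5: Y=0.009259 on G[1,0]
R6: Y=0.01079 on G[3,2]
R7: Y=0.01590 on G[1,4]
R8: Y=0.009901 on G[4,2]
R9: Y=0.0007092 on G[2,4]
R10: Y=0.01088 on G[2,4]
R11: Y=0.02123 on G[2,3]
R12: Y=0.3717 on G[0,4]
Iext: z[2]−=0.0378, z[3]+=0.0378
solve → V1=-0.02629, V2=-0.04604, V3=1.061, V4=0.002033

R_eq = 29.29 Ω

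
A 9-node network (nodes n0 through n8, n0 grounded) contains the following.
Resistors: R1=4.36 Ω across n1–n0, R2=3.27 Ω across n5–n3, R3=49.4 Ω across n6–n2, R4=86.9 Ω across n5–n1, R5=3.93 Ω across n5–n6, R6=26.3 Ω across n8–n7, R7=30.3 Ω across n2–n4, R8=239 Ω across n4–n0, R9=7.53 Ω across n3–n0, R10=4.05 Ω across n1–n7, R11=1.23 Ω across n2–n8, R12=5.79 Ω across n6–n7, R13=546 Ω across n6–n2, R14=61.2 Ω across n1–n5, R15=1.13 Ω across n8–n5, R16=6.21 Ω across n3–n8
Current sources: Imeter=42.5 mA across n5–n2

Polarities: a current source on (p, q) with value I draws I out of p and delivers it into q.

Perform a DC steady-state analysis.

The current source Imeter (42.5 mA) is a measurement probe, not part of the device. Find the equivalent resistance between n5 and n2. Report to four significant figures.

R_eq = 2.110 Ω

Apply KCL at each of the 8 non-ground nodes and solve the resulting linear system.
Node n1: branches {R1, R4, R10, R14} → V_1 = -0.0008496
Node n2: branches {R3, R7, R11, R13, Imeter} → V_2 = 0.07510
Node n3: branches {R2, R9, R16} → V_3 = -0.0006325
Node n4: branches {R7, R8} → V_4 = 0.06665
Node n5: branches {R2, R4, R5, R14, R15, Imeter} → V_5 = -0.01458
Node n6: branches {R3, R5, R12, R13} → V_6 = -0.004602
Node n7: branches {R6, R10, R12} → V_7 = -9.059e-05
Node n8: branches {R6, R11, R15, R16} → V_8 = 0.02533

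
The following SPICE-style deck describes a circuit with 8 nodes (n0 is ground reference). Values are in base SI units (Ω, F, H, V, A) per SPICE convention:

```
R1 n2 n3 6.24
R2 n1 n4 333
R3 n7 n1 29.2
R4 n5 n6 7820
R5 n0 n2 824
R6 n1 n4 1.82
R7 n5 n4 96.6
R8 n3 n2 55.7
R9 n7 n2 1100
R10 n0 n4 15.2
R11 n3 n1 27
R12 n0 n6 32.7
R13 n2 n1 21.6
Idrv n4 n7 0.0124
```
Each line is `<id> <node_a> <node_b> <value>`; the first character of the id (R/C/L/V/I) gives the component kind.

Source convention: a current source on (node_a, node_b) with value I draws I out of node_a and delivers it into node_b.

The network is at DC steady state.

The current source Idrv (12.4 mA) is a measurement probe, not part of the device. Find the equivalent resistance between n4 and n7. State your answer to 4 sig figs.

R_eq = 30.26 Ω

Element admittances at DC:
  Y(R1) = 0.1603 S between n2,n3
  Y(R2) = 0.003003 S between n1,n4
  Y(R3) = 0.03425 S between n7,n1
  Y(R4) = 0.0001279 S between n5,n6
  Y(R5) = 0.001214 S between n0,n2
  Y(R6) = 0.5495 S between n1,n4
  Y(R7) = 0.01035 S between n5,n4
  Y(R8) = 0.01795 S between n3,n2
  Y(R9) = 0.0009091 S between n7,n2
  Y(R10) = 0.06579 S between n0,n4
  Y(R11) = 0.03704 S between n3,n1
  Y(R12) = 0.03058 S between n0,n6
  Y(R13) = 0.04630 S between n2,n1
  Idrv: injects 0.0124 A into n7 (from n4)
Assemble and solve the 7×7 MNA system:
  V(n1)=0.02192  V(n2)=0.02564  V(n3)=0.02500  V(n4)=-0.0004720  V(n5)=-0.0004663  V(n6)=-1.942e-06  V(n7)=0.3747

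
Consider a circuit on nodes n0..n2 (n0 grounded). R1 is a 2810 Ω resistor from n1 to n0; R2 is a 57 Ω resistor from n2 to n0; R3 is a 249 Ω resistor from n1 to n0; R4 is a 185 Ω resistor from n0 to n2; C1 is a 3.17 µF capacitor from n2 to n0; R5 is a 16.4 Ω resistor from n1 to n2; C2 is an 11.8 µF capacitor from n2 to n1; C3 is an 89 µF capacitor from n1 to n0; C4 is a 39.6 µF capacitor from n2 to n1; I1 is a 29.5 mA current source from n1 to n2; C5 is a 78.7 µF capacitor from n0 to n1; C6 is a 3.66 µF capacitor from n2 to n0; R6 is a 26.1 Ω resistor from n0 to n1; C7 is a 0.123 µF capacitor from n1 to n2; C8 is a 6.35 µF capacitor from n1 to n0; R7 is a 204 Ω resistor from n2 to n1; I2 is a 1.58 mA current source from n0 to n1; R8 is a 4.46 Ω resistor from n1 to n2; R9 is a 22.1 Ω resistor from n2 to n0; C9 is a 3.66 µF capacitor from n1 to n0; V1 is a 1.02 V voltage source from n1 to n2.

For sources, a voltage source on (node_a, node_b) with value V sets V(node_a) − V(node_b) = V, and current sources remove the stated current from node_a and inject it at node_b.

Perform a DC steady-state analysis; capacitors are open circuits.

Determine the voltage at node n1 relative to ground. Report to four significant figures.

0.6416 V

Element admittances at DC:
  Y(R1) = 0.0003559 S between n1,n0
  Y(R2) = 0.01754 S between n2,n0
  Y(R3) = 0.004016 S between n1,n0
  Y(R4) = 0.005405 S between n0,n2
  Y(C1) = 0.000 S between n2,n0
  Y(R5) = 0.06098 S between n1,n2
  Y(C2) = 0.000 S between n2,n1
  Y(C3) = 0.000 S between n1,n0
  Y(C4) = 0.000 S between n2,n1
  I1: injects 0.0295 A into n2 (from n1)
  Y(C5) = 0.000 S between n0,n1
  Y(C6) = 0.000 S between n2,n0
  Y(R6) = 0.03831 S between n0,n1
  Y(C7) = 0.000 S between n1,n2
  Y(C8) = 0.000 S between n1,n0
  Y(R7) = 0.004902 S between n2,n1
  I2: injects 0.00158 A into n1 (from n0)
  Y(R8) = 0.2242 S between n1,n2
  Y(R9) = 0.04525 S between n2,n0
  Y(C9) = 0.000 S between n1,n0
  V1: constraint V(n1)−V(n2) = 1.02
Assemble and solve the 3×3 MNA system:
  V(n1)=0.6416  V(n2)=-0.3784
  i(V1)=-0.3512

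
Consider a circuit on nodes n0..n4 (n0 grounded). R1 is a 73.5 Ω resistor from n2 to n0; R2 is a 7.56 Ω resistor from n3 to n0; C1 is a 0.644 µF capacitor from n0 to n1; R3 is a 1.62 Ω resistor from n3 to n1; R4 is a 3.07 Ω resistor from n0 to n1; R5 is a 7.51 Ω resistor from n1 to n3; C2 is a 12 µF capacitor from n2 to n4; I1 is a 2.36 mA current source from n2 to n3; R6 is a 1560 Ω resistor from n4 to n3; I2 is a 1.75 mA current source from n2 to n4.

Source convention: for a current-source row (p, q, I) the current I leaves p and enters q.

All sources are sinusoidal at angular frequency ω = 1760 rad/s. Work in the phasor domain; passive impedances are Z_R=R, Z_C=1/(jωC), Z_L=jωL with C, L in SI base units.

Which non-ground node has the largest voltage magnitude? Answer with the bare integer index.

4

Apply KCL at each of the 4 non-ground nodes and solve the resulting linear system.
Node n1: branches {C1, R3, R4, R5} → V_1 = 0.004368-0.0001156j
Node n2: branches {R1, C2, I1, I2} → V_2 = -0.1655+0.003952j
Node n3: branches {R2, R3, R5, I1, R6} → V_3 = 0.006264-0.0001592j
Node n4: branches {C2, R6, I2} → V_4 = -0.1629-0.08404j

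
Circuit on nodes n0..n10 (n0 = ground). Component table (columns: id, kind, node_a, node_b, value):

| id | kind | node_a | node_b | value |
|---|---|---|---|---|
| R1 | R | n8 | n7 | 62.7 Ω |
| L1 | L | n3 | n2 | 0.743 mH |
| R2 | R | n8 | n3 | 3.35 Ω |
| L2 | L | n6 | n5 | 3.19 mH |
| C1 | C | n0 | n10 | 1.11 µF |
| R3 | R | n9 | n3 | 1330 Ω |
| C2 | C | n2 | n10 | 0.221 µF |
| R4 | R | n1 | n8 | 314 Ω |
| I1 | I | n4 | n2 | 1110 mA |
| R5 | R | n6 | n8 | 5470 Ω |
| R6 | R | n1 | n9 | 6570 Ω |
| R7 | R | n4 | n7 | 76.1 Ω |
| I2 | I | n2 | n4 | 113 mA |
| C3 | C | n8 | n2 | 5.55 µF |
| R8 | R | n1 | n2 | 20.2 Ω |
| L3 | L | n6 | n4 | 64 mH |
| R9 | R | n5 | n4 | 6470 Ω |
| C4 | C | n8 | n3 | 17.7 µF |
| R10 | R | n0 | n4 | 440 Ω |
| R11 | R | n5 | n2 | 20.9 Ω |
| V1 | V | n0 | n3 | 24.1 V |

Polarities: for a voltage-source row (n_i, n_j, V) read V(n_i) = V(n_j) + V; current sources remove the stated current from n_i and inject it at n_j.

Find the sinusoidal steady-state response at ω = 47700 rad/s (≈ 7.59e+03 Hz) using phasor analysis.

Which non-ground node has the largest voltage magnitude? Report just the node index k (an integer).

4

MNA unknowns: 10 node voltages V₁..V_10 plus 1 source current (V1)
R1: Y=0.01595+0.000j on G[8,7]
L1: Y=0.000-0.02822j on G[3,2]
R2: Y=0.2985+0.000j on G[8,3]
L2: Y=0.000-0.006572j on G[6,5]
C1: Y=0.000+0.05295j on G[0,10]
R3: Y=0.0007519+0.000j on G[9,3]
C2: Y=0.000+0.01054j on G[2,10]
R4: Y=0.003185+0.000j on G[1,8]
I1: z[4]−=1.11, z[2]+=1.11
R5: Y=0.0001828+0.000j on G[6,8]
R6: Y=0.0001522+0.000j on G[1,9]
R7: Y=0.01314+0.000j on G[4,7]
I2: z[2]−=0.113, z[4]+=0.113
C3: Y=0.000+0.2647j on G[8,2]
R8: Y=0.04950+0.000j on G[1,2]
L3: Y=0.000-0.0003276j on G[6,4]
R9: Y=0.0001546+0.000j on G[5,4]
C4: Y=0.000+0.8443j on G[8,3]
R10: Y=0.002273+0.000j on G[0,4]
R11: Y=0.04785+0.000j on G[5,2]
V1: row V0−V3=24.1, i_V1 at 0,3
solve → V1=-22.70-4.048j, V2=-22.63-4.300j, V3=-24.10+0.000j, V4=-121.6-3.466j, V5=-22.93-3.644j, V6=-27.70-3.530j, V7=-67.93-1.723j, V8=-23.70-0.2861j, V9=-23.86-0.6815j, V10=-3.758-0.7140j
aux → i_V1=-0.2386-0.2068j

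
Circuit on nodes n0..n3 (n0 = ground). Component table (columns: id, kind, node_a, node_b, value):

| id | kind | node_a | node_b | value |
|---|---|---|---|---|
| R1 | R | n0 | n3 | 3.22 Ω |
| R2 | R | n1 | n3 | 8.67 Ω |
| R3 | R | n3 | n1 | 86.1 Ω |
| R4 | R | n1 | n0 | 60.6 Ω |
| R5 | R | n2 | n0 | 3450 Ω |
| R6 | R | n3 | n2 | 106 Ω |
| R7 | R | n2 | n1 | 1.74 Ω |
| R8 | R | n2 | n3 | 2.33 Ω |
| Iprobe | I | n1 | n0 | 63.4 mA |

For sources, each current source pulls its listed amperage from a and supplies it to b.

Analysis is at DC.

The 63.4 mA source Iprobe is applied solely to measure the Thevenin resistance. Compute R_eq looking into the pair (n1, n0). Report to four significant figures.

MNA unknowns: 3 node voltages V₁..V_3
R1: Y=0.3106 on G[0,3]
R2: Y=0.1153 on G[1,3]
R3: Y=0.01161 on G[3,1]
R4: Y=0.01650 on G[1,0]
R5: Y=0.0002899 on G[2,0]
R6: Y=0.009434 on G[3,2]
R7: Y=0.5747 on G[2,1]
R8: Y=0.4292 on G[2,3]
Iprobe: z[1]−=0.0634, z[0]+=0.0634
solve → V1=-0.3396, V2=-0.2729, V3=-0.1859

R_eq = 5.356 Ω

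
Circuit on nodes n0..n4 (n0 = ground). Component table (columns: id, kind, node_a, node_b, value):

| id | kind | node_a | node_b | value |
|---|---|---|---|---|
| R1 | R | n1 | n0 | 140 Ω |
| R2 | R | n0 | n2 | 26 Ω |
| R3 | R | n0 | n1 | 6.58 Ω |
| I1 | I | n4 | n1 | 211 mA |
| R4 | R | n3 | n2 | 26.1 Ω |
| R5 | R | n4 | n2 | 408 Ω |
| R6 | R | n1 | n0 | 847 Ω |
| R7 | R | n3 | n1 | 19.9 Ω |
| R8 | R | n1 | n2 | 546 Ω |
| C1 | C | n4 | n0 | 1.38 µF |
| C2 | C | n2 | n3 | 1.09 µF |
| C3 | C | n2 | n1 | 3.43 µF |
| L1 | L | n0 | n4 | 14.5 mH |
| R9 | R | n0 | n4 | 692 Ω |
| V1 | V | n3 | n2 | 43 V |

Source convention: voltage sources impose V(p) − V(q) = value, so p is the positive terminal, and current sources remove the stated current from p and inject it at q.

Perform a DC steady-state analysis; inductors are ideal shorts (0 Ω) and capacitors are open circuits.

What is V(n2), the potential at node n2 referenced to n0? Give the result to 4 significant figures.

MNA unknowns: 4 node voltages V₁..V_4 plus 2 source currents (L1, V1)
R1: Y=0.007143 on G[1,0]
R2: Y=0.03846 on G[0,2]
R3: Y=0.1520 on G[0,1]
I1: z[4]−=0.211, z[1]+=0.211
R4: Y=0.03831 on G[3,2]
R5: Y=0.002451 on G[4,2]
R6: Y=0.001181 on G[1,0]
R7: Y=0.05025 on G[3,1]
R8: Y=0.001832 on G[1,2]
C1: Y=0.000 on G[4,0]
C2: Y=0.000 on G[2,3]
C3: Y=0.000 on G[2,1]
L1: row V0−V4=0, i_L1 at 0,4
R9: Y=0.001445 on G[0,4]
V1: row V3−V2=43, i_V1 at 3,2
solve → V1=6.340, V2=-19.68, V3=23.32, V4=0.000
aux → i_L1=0.2592, i_V1=-2.501

-19.68 V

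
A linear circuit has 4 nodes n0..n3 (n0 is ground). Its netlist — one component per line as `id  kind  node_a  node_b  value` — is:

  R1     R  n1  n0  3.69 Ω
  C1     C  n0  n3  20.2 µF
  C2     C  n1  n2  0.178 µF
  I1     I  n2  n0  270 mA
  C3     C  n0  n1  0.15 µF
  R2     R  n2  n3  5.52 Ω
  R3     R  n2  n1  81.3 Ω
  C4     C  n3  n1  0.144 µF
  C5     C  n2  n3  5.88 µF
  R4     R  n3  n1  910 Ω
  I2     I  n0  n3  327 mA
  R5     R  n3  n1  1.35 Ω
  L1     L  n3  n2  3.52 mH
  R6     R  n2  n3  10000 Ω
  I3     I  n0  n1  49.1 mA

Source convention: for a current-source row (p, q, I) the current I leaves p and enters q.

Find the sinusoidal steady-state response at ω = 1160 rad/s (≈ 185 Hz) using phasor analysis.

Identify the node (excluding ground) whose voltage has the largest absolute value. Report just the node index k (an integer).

2

MNA unknowns: 3 node voltages V₁..V_3
R1: Y=0.2710+0.000j on G[1,0]
C1: Y=0.000+0.02343j on G[0,3]
C2: Y=0.000+0.0002065j on G[1,2]
I1: z[2]−=0.27, z[0]+=0.27
C3: Y=0.000+0.0001740j on G[0,1]
R2: Y=0.1812+0.000j on G[2,3]
R3: Y=0.01230+0.000j on G[2,1]
C4: Y=0.000+0.0001670j on G[3,1]
C5: Y=0.000+0.006821j on G[2,3]
R4: Y=0.001099+0.000j on G[3,1]
I2: z[0]−=0.327, z[3]+=0.327
R5: Y=0.7407+0.000j on G[3,1]
L1: Y=0.000-0.2449j on G[3,2]
R6: Y=0.0001000+0.000j on G[2,3]
I3: z[0]−=0.0491, z[1]+=0.0491
solve → V1=0.3877-0.04095j, V2=-0.08706-0.7297j, V3=0.4708-0.04429j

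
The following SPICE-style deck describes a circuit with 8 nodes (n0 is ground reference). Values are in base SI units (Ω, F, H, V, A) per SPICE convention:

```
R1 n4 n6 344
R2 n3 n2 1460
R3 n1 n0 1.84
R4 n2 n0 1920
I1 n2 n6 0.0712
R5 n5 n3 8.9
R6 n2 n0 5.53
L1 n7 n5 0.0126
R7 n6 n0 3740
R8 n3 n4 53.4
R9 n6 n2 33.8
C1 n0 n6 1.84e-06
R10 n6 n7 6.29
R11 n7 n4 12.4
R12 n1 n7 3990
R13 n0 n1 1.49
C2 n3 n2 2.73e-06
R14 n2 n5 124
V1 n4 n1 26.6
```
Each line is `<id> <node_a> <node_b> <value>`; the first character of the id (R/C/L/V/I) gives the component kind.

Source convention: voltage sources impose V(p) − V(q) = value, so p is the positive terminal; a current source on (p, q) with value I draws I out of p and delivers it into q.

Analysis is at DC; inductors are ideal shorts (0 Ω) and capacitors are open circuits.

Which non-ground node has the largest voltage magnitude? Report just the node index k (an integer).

MNA unknowns: 7 node voltages V₁..V_7 plus 2 source currents (L1, V1)
R1: Y=0.002907 on G[4,6]
R2: Y=0.0006849 on G[3,2]
R3: Y=0.5435 on G[1,0]
R4: Y=0.0005208 on G[2,0]
I1: z[2]−=0.0712, z[6]+=0.0712
R5: Y=0.1124 on G[5,3]
R6: Y=0.1808 on G[2,0]
L1: row V7−V5=0, i_L1 at 7,5
R7: Y=0.0002674 on G[6,0]
R8: Y=0.01873 on G[3,4]
R9: Y=0.02959 on G[6,2]
C1: Y=0.000 on G[0,6]
R10: Y=0.1590 on G[6,7]
R11: Y=0.08065 on G[7,4]
R12: Y=0.0002506 on G[1,7]
R13: Y=0.6711 on G[0,1]
C2: Y=0.000 on G[3,2]
R14: Y=0.008065 on G[2,5]
V1: row V4−V1=26.6, i_V1 at 4,1
solve → V1=-0.4490, V2=2.980, V3=21.39, V4=26.15, V5=20.71, V6=18.40, V7=20.71
aux → i_L1=0.06639, i_V1=-0.5507

4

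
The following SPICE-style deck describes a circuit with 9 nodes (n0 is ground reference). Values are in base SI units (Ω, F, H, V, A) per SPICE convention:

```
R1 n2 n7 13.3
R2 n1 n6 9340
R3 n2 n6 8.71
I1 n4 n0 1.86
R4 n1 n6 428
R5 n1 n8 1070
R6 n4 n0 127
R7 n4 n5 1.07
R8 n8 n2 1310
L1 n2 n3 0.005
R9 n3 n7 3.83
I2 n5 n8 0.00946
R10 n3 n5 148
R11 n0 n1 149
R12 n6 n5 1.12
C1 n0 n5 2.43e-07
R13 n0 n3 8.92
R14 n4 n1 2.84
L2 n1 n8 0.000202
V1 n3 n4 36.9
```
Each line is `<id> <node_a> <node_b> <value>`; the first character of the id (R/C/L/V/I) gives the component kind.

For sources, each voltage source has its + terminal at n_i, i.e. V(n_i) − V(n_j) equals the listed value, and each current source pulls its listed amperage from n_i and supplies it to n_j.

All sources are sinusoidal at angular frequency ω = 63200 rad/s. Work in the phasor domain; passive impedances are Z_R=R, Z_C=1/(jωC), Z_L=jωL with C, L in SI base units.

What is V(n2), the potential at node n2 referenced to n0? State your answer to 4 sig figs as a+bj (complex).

-32.16+5.424j V

Element admittances at ω=63200 rad/s:
  Y(R1) = 0.07519+0.000j S between n2,n7
  Y(R2) = 0.0001071+0.000j S between n1,n6
  Y(R3) = 0.1148+0.000j S between n2,n6
  I1: injects 1.86 A into n0 (from n4)
  Y(R4) = 0.002336+0.000j S between n1,n6
  Y(R5) = 0.0009346+0.000j S between n1,n8
  Y(R6) = 0.007874+0.000j S between n4,n0
  Y(R7) = 0.9346+0.000j S between n4,n5
  Y(R8) = 0.0007634+0.000j S between n8,n2
  Y(L1) = 0.000-0.003165j S between n2,n3
  Y(R9) = 0.2611+0.000j S between n3,n7
  I2: injects 0.00946 A into n8 (from n5)
  Y(R10) = 0.006757+0.000j S between n3,n5
  Y(R11) = 0.006711+0.000j S between n0,n1
  Y(R12) = 0.8929+0.000j S between n6,n5
  Y(C1) = 0.000+0.01536j S between n0,n5
  Y(R13) = 0.1121+0.000j S between n0,n3
  Y(R14) = 0.3521+0.000j S between n4,n1
  Y(L2) = 0.000-0.07833j S between n1,n8
  V1: constraint V(n3)−V(n4) = 36.9
Assemble and solve the 9×9 MNA system:
  V(n1)=-45.70+5.352j  V(n2)=-32.16+5.424j  V(n3)=-9.743+5.450j  V(n4)=-46.64+5.450j  V(n5)=-44.91+6.107j  V(n6)=-43.47+6.028j  V(n7)=-14.75+5.444j  V(n8)=-45.70+5.605j
  i(V1)=-0.4541-0.5371j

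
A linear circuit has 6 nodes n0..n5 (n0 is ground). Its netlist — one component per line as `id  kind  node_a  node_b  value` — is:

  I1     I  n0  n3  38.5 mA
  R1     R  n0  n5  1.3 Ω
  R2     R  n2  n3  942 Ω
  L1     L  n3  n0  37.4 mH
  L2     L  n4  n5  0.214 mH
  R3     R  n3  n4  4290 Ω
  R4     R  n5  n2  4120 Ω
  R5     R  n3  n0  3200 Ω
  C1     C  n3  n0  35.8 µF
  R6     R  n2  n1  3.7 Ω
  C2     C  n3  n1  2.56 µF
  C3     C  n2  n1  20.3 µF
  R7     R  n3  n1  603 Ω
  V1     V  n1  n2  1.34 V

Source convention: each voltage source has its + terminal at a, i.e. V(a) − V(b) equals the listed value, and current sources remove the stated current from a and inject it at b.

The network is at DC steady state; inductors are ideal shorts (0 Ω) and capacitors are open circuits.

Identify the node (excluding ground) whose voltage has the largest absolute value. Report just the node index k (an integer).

2

Apply KCL at each of the 5 non-ground nodes and solve the resulting linear system.
Node n1: branches {R6, C2, C3, R7, V1} → V_1 = 0.5899
Node n2: branches {R2, R4, R6, C3, V1} → V_2 = -0.7501
Node n3: branches {I1, R2, L1, R3, R5, C1, C2, R7} → V_3 = 0.000
Node n4: branches {L2, R3} → V_4 = -0.0002365
Node n5: branches {R1, L2, R4} → V_5 = -0.0002365
Source currents: i(L1)=0.03868, i(L2)=5.514e-08, i(V1)=-0.3631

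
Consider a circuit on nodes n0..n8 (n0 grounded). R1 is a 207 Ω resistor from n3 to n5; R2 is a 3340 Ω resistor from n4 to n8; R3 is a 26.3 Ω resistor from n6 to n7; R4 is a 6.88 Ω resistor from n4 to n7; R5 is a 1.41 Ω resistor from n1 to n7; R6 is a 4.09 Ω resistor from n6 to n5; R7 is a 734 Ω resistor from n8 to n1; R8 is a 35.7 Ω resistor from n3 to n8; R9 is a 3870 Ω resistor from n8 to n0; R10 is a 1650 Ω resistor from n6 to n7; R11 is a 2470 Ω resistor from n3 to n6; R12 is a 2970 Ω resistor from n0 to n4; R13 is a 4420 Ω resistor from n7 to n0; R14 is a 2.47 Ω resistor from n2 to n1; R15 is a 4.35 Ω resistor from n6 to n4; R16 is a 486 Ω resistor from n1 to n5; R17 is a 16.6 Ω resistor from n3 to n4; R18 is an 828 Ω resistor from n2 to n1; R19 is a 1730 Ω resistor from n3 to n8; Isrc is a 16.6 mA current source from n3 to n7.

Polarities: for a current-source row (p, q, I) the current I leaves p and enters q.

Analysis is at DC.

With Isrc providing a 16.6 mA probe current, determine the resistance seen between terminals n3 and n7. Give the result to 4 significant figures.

MNA unknowns: 8 node voltages V₁..V_8
R1: Y=0.004831 on G[3,5]
R2: Y=0.0002994 on G[4,8]
R3: Y=0.03802 on G[6,7]
R4: Y=0.1453 on G[4,7]
R5: Y=0.7092 on G[1,7]
R6: Y=0.2445 on G[6,5]
R7: Y=0.001362 on G[8,1]
R8: Y=0.02801 on G[3,8]
R9: Y=0.0002584 on G[8,0]
R10: Y=0.0006061 on G[6,7]
R11: Y=0.0004049 on G[3,6]
R12: Y=0.0003367 on G[0,4]
R13: Y=0.0002262 on G[7,0]
R14: Y=0.4049 on G[2,1]
R15: Y=0.2299 on G[6,4]
R16: Y=0.002058 on G[1,5]
R17: Y=0.06024 on G[3,4]
R18: Y=0.001208 on G[2,1]
R19: Y=0.0005780 on G[3,8]
Isrc: z[3]−=0.0166, z[7]+=0.0166
solve → V1=0.1344, V2=0.1344, V3=-0.1982, V4=0.04668, V5=0.05098, V6=0.05520, V7=0.1353, V8=-0.1793

R_eq = 20.09 Ω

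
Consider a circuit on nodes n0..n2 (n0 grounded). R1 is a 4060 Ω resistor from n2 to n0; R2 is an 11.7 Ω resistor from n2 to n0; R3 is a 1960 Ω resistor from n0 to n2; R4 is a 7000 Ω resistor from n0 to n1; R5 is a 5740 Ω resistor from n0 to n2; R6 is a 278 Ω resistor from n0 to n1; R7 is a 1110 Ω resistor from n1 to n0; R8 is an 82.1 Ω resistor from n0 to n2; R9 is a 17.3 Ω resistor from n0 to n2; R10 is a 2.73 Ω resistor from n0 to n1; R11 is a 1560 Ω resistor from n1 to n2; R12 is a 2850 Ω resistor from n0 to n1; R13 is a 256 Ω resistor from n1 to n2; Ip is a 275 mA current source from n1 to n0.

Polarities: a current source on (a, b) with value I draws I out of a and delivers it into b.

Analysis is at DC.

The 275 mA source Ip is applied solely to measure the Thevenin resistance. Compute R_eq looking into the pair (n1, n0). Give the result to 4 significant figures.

R_eq = 2.662 Ω

MNA unknowns: 2 node voltages V₁..V_2
R1: Y=0.0002463 on G[2,0]
R2: Y=0.08547 on G[2,0]
R3: Y=0.0005102 on G[0,2]
R4: Y=0.0001429 on G[0,1]
R5: Y=0.0001742 on G[0,2]
R6: Y=0.003597 on G[0,1]
R7: Y=0.0009009 on G[1,0]
R8: Y=0.01218 on G[0,2]
R9: Y=0.05780 on G[0,2]
R10: Y=0.3663 on G[0,1]
R11: Y=0.0006410 on G[1,2]
R12: Y=0.0003509 on G[0,1]
R13: Y=0.003906 on G[1,2]
Ip: z[1]−=0.275, z[0]+=0.275
solve → V1=-0.7319, V2=-0.02068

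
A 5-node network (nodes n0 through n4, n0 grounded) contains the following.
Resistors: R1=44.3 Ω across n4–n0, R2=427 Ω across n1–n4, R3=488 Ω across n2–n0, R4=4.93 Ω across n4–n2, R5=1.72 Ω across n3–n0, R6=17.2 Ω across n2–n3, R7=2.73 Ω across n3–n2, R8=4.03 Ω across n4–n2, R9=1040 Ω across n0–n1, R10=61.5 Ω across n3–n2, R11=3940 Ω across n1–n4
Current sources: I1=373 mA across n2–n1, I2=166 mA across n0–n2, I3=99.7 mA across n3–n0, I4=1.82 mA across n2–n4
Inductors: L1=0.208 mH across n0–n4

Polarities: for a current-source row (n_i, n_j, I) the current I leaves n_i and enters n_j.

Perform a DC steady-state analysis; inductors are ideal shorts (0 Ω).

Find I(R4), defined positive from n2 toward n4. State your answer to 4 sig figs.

MNA unknowns: 4 node voltages V₁..V_4 plus 1 source current (L1)
R1: Y=0.02257 on G[4,0]
I1: z[2]−=0.373, z[1]+=0.373
R2: Y=0.002342 on G[1,4]
R3: Y=0.002049 on G[2,0]
R4: Y=0.2028 on G[4,2]
L1: row V0−V4=0, i_L1 at 0,4
R5: Y=0.5814 on G[3,0]
I2: z[0]−=0.166, z[2]+=0.166
R6: Y=0.05814 on G[2,3]
R7: Y=0.3663 on G[3,2]
R8: Y=0.2481 on G[4,2]
R9: Y=0.0009615 on G[0,1]
R10: Y=0.01626 on G[3,2]
R11: Y=0.0002538 on G[1,4]
I3: z[3]−=0.0997, z[0]+=0.0997
I4: z[2]−=0.00182, z[4]+=0.00182
solve → V1=104.9, V2=-0.3578, V3=-0.2518, V4=0.000
aux → i_L1=-0.1126

-0.07258 A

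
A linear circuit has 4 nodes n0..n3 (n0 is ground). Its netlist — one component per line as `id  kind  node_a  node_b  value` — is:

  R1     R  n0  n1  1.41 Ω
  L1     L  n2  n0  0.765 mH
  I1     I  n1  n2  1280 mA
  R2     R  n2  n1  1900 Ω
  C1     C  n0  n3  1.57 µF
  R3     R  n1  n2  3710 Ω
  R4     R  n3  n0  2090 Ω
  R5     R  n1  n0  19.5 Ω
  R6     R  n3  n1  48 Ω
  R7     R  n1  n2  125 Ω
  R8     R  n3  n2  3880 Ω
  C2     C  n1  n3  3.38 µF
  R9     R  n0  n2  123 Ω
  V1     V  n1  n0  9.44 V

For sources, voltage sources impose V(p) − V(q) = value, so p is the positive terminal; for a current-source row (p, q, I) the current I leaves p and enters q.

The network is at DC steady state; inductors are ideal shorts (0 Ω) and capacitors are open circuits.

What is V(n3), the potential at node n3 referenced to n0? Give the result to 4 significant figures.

9.118 V

Apply KCL at each of the 3 non-ground nodes and solve the resulting linear system.
Node n1: branches {R1, I1, R2, R3, R5, R6, R7, C2, V1} → V_1 = 9.440
Node n2: branches {L1, I1, R2, R3, R7, R8, R9} → V_2 = 0.000
Node n3: branches {C1, R4, R6, R8, C2} → V_3 = 9.118
Source currents: i(L1)=1.365, i(V1)=-8.549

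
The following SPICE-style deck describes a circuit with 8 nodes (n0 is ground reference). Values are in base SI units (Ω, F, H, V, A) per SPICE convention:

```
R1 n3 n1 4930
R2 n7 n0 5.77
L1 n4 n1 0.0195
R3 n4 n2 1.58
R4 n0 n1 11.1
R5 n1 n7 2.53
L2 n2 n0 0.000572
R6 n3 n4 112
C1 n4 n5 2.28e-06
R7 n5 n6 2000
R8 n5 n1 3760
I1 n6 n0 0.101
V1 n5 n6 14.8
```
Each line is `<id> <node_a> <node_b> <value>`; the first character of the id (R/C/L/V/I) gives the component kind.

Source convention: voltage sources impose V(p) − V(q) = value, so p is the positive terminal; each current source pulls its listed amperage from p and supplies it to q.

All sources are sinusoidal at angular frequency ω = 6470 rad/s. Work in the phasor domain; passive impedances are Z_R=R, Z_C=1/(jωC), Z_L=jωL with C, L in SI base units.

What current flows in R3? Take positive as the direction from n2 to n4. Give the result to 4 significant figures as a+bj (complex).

Element admittances at ω=6470 rad/s:
  Y(R1) = 0.0002028+0.000j S between n3,n1
  Y(R2) = 0.1733+0.000j S between n7,n0
  Y(L1) = 0.000-0.007926j S between n4,n1
  Y(R3) = 0.6329+0.000j S between n4,n2
  Y(R4) = 0.09009+0.000j S between n0,n1
  Y(R5) = 0.3953+0.000j S between n1,n7
  Y(L2) = 0.000-0.2702j S between n2,n0
  Y(R6) = 0.008929+0.000j S between n3,n4
  Y(C1) = 0.000+0.01475j S between n4,n5
  Y(R7) = 0.0005000+0.000j S between n5,n6
  Y(R8) = 0.0002660+0.000j S between n5,n1
  I1: injects 0.101 A into n0 (from n6)
  V1: constraint V(n5)−V(n6) = 14.8
Assemble and solve the 8×8 MNA system:
  V(n1)=-0.01471+0.01270j  V(n2)=0.009899-0.3623j  V(n3)=-0.1419-0.3581j  V(n4)=-0.1448-0.3665j  V(n5)=-0.2613+6.476j  V(n6)=-15.06+6.476j  V(n7)=-0.01023+0.008830j
  i(V1)=0.09360+0.000j

0.09790+0.002675j A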